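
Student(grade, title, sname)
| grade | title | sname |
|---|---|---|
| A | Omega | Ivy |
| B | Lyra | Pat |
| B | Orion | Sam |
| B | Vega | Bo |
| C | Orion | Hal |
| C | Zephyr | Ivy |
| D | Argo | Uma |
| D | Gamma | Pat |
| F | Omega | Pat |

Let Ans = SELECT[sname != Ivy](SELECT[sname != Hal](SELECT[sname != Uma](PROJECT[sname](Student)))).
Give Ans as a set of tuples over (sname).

Projecting to sname (3 duplicate(s) eliminated): {Bo, Hal, Ivy, Pat, Sam, Uma}
σ[sname != Uma]: keep tuples satisfying sname != Uma → {Bo, Hal, Ivy, Pat, Sam}
σ[sname != Hal]: keep tuples satisfying sname != Hal → {Bo, Ivy, Pat, Sam}
σ[sname != Ivy]: keep tuples satisfying sname != Ivy → {Bo, Pat, Sam}

{Bo, Pat, Sam}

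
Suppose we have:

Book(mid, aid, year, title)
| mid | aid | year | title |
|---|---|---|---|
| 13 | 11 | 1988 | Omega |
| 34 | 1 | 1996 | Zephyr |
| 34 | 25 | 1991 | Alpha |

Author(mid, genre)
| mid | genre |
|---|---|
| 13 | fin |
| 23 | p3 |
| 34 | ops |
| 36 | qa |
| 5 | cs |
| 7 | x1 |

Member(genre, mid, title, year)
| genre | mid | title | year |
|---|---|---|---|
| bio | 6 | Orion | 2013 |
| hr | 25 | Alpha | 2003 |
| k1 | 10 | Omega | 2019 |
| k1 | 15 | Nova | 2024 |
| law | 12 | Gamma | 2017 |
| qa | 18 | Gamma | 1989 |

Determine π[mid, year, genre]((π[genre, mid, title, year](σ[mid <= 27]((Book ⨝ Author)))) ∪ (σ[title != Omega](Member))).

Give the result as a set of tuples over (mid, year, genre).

Natural join on mid: {(13, 11, 1988, Omega, fin), (34, 1, 1996, Zephyr, ops), (34, 25, 1991, Alpha, ops)}
Filtering on mid <= 27 leaves {(13, 11, 1988, Omega, fin)}.
Projecting to genre, mid, title, year: {(fin, 13, Omega, 1988)}
Filtering on title != Omega leaves {(bio, 6, Orion, 2013), (hr, 25, Alpha, 2003), (k1, 15, Nova, 2024), (law, 12, Gamma, 2017), (qa, 18, Gamma, 1989)}.
Taking the union: {(bio, 6, Orion, 2013), (fin, 13, Omega, 1988), (hr, 25, Alpha, 2003), (k1, 15, Nova, 2024), (law, 12, Gamma, 2017), (qa, 18, Gamma, 1989)}
Projecting to mid, year, genre: {(12, 2017, law), (13, 1988, fin), (15, 2024, k1), (18, 1989, qa), (25, 2003, hr), (6, 2013, bio)}

{(12, 2017, law), (13, 1988, fin), (15, 2024, k1), (18, 1989, qa), (25, 2003, hr), (6, 2013, bio)}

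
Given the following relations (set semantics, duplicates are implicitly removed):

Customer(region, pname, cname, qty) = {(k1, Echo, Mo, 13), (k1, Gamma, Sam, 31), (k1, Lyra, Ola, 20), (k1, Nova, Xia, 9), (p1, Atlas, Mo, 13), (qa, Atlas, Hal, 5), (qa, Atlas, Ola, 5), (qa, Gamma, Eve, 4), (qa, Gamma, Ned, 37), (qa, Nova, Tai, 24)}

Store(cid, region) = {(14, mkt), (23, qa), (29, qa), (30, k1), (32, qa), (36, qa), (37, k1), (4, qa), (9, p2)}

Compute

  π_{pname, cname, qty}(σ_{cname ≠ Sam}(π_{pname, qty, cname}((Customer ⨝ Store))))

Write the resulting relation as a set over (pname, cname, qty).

{(Atlas, Hal, 5), (Atlas, Ola, 5), (Echo, Mo, 13), (Gamma, Eve, 4), (Gamma, Ned, 37), (Lyra, Ola, 20), (Nova, Tai, 24), (Nova, Xia, 9)}

Natural join on region: {(k1, Echo, Mo, 13, 30), (k1, Echo, Mo, 13, 37), (k1, Gamma, Sam, 31, 30), (k1, Gamma, Sam, 31, 37), (k1, Lyra, Ola, 20, 30), (k1, Lyra, Ola, 20, 37), (k1, Nova, Xia, 9, 30), (k1, Nova, Xia, 9, 37), (qa, Atlas, Hal, 5, 23), (qa, Atlas, Hal, 5, 29), (qa, Atlas, Hal, 5, 32), (qa, Atlas, Hal, 5, 36), (qa, Atlas, Hal, 5, 4), (qa, Atlas, Ola, 5, 23), (qa, Atlas, Ola, 5, 29), (qa, Atlas, Ola, 5, 32), (qa, Atlas, Ola, 5, 36), (qa, Atlas, Ola, 5, 4), (qa, Gamma, Eve, 4, 23), (qa, Gamma, Eve, 4, 29), (qa, Gamma, Eve, 4, 32), (qa, Gamma, Eve, 4, 36), (qa, Gamma, Eve, 4, 4), (qa, Gamma, Ned, 37, 23), (qa, Gamma, Ned, 37, 29), (qa, Gamma, Ned, 37, 32), (qa, Gamma, Ned, 37, 36), (qa, Gamma, Ned, 37, 4), (qa, Nova, Tai, 24, 23), (qa, Nova, Tai, 24, 29), (qa, Nova, Tai, 24, 32), (qa, Nova, Tai, 24, 36), (qa, Nova, Tai, 24, 4)}
π[pname, qty, cname]: project onto (pname, qty, cname) (24 duplicate(s) eliminated) → {(Atlas, 5, Hal), (Atlas, 5, Ola), (Echo, 13, Mo), (Gamma, 31, Sam), (Gamma, 37, Ned), (Gamma, 4, Eve), (Lyra, 20, Ola), (Nova, 24, Tai), (Nova, 9, Xia)}
Filtering on cname ≠ Sam leaves {(Atlas, 5, Hal), (Atlas, 5, Ola), (Echo, 13, Mo), (Gamma, 37, Ned), (Gamma, 4, Eve), (Lyra, 20, Ola), (Nova, 24, Tai), (Nova, 9, Xia)}.
π[pname, cname, qty]: project onto (pname, cname, qty) → {(Atlas, Hal, 5), (Atlas, Ola, 5), (Echo, Mo, 13), (Gamma, Eve, 4), (Gamma, Ned, 37), (Lyra, Ola, 20), (Nova, Tai, 24), (Nova, Xia, 9)}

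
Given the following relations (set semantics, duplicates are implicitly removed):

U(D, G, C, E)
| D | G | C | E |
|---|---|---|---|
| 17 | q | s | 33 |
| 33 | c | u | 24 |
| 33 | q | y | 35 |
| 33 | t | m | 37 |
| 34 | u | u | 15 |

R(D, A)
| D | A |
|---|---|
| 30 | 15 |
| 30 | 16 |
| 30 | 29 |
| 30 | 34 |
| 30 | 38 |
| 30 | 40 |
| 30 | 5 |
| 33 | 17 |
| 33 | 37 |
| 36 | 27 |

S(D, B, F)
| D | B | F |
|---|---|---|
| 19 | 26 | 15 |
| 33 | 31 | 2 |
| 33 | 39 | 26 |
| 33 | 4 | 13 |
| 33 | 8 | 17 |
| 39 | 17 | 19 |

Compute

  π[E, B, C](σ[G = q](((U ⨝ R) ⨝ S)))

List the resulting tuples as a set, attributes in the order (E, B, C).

{(35, 31, y), (35, 39, y), (35, 4, y), (35, 8, y)}

Natural join on D: {(33, c, u, 24, 17), (33, c, u, 24, 37), (33, q, y, 35, 17), (33, q, y, 35, 37), (33, t, m, 37, 17), (33, t, m, 37, 37)}
Natural join on D: {(33, c, u, 24, 17, 31, 2), (33, c, u, 24, 17, 39, 26), (33, c, u, 24, 17, 4, 13), (33, c, u, 24, 17, 8, 17), (33, c, u, 24, 37, 31, 2), (33, c, u, 24, 37, 39, 26), (33, c, u, 24, 37, 4, 13), (33, c, u, 24, 37, 8, 17), (33, q, y, 35, 17, 31, 2), (33, q, y, 35, 17, 39, 26), (33, q, y, 35, 17, 4, 13), (33, q, y, 35, 17, 8, 17), (33, q, y, 35, 37, 31, 2), (33, q, y, 35, 37, 39, 26), (33, q, y, 35, 37, 4, 13), (33, q, y, 35, 37, 8, 17), (33, t, m, 37, 17, 31, 2), (33, t, m, 37, 17, 39, 26), (33, t, m, 37, 17, 4, 13), (33, t, m, 37, 17, 8, 17), (33, t, m, 37, 37, 31, 2), (33, t, m, 37, 37, 39, 26), (33, t, m, 37, 37, 4, 13), (33, t, m, 37, 37, 8, 17)}
Selection G = q: {(33, q, y, 35, 17, 31, 2), (33, q, y, 35, 17, 39, 26), (33, q, y, 35, 17, 4, 13), (33, q, y, 35, 17, 8, 17), (33, q, y, 35, 37, 31, 2), (33, q, y, 35, 37, 39, 26), (33, q, y, 35, 37, 4, 13), (33, q, y, 35, 37, 8, 17)}
Keep only column(s) E, B, C (4 duplicate(s) eliminated): {(35, 31, y), (35, 39, y), (35, 4, y), (35, 8, y)}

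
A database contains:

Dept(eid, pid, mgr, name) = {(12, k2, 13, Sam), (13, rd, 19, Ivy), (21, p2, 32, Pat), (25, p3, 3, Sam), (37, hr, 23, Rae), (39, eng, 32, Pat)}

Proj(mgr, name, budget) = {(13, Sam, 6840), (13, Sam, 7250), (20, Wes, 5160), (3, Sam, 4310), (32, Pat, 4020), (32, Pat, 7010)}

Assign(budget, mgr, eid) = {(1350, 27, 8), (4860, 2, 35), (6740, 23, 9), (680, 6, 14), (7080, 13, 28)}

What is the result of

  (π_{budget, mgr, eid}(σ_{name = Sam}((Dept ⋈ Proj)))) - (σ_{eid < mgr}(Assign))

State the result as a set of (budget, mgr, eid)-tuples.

{(4310, 3, 25), (6840, 13, 12), (7250, 13, 12)}

Dept ⋈ Proj (natural join on mgr, name): {(12, k2, 13, Sam, 6840), (12, k2, 13, Sam, 7250), (21, p2, 32, Pat, 4020), (21, p2, 32, Pat, 7010), (25, p3, 3, Sam, 4310), (39, eng, 32, Pat, 4020), (39, eng, 32, Pat, 7010)}
Selection name = Sam: {(12, k2, 13, Sam, 6840), (12, k2, 13, Sam, 7250), (25, p3, 3, Sam, 4310)}
Projecting to budget, mgr, eid: {(4310, 3, 25), (6840, 13, 12), (7250, 13, 12)}
Selection eid < mgr: {(1350, 27, 8), (6740, 23, 9)}
Taking the difference: {(4310, 3, 25), (6840, 13, 12), (7250, 13, 12)}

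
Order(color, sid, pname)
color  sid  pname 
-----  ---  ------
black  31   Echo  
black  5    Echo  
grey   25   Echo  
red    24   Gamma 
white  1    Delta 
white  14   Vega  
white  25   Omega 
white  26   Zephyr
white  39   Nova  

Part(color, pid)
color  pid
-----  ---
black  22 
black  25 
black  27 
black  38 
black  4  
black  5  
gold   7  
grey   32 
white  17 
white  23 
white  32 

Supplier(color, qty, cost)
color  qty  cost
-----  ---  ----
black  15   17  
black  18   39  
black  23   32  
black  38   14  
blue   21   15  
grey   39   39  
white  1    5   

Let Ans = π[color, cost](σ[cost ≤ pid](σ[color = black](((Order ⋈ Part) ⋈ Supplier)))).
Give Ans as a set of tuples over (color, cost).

{(black, 14), (black, 17), (black, 32)}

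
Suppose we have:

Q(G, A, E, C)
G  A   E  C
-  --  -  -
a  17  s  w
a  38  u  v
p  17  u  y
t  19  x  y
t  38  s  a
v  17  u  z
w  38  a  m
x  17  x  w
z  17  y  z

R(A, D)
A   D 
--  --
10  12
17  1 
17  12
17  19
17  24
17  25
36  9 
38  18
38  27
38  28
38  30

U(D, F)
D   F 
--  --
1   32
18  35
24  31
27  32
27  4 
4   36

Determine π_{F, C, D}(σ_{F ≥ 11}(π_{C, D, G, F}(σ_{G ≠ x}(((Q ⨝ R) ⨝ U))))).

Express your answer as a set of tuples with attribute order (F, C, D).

{(31, w, 24), (31, y, 24), (31, z, 24), (32, a, 27), (32, m, 27), (32, v, 27), (32, w, 1), (32, y, 1), (32, z, 1), (35, a, 18), (35, m, 18), (35, v, 18)}

Q ⋈ R (natural join on A): {(a, 17, s, w, 1), (a, 17, s, w, 12), (a, 17, s, w, 19), (a, 17, s, w, 24), (a, 17, s, w, 25), (a, 38, u, v, 18), (a, 38, u, v, 27), (a, 38, u, v, 28), (a, 38, u, v, 30), (p, 17, u, y, 1), (p, 17, u, y, 12), (p, 17, u, y, 19), (p, 17, u, y, 24), (p, 17, u, y, 25), (t, 38, s, a, 18), (t, 38, s, a, 27), (t, 38, s, a, 28), (t, 38, s, a, 30), (v, 17, u, z, 1), (v, 17, u, z, 12), (v, 17, u, z, 19), (v, 17, u, z, 24), (v, 17, u, z, 25), (w, 38, a, m, 18), (w, 38, a, m, 27), (w, 38, a, m, 28), (w, 38, a, m, 30), (x, 17, x, w, 1), (x, 17, x, w, 12), (x, 17, x, w, 19), (x, 17, x, w, 24), (x, 17, x, w, 25), (z, 17, y, z, 1), (z, 17, y, z, 12), (z, 17, y, z, 19), (z, 17, y, z, 24), (z, 17, y, z, 25)}
(Q ⨝ R) ⋈ U (natural join on D): {(a, 17, s, w, 1, 32), (a, 17, s, w, 24, 31), (a, 38, u, v, 18, 35), (a, 38, u, v, 27, 32), (a, 38, u, v, 27, 4), (p, 17, u, y, 1, 32), (p, 17, u, y, 24, 31), (t, 38, s, a, 18, 35), (t, 38, s, a, 27, 32), (t, 38, s, a, 27, 4), (v, 17, u, z, 1, 32), (v, 17, u, z, 24, 31), (w, 38, a, m, 18, 35), (w, 38, a, m, 27, 32), (w, 38, a, m, 27, 4), (x, 17, x, w, 1, 32), (x, 17, x, w, 24, 31), (z, 17, y, z, 1, 32), (z, 17, y, z, 24, 31)}
σ[G ≠ x]: keep tuples satisfying G ≠ x → {(a, 17, s, w, 1, 32), (a, 17, s, w, 24, 31), (a, 38, u, v, 18, 35), (a, 38, u, v, 27, 32), (a, 38, u, v, 27, 4), (p, 17, u, y, 1, 32), (p, 17, u, y, 24, 31), (t, 38, s, a, 18, 35), (t, 38, s, a, 27, 32), (t, 38, s, a, 27, 4), (v, 17, u, z, 1, 32), (v, 17, u, z, 24, 31), (w, 38, a, m, 18, 35), (w, 38, a, m, 27, 32), (w, 38, a, m, 27, 4), (z, 17, y, z, 1, 32), (z, 17, y, z, 24, 31)}
π_{C, D, G, F} gives {(a, 18, t, 35), (a, 27, t, 32), (a, 27, t, 4), (m, 18, w, 35), (m, 27, w, 32), (m, 27, w, 4), (v, 18, a, 35), (v, 27, a, 32), (v, 27, a, 4), (w, 1, a, 32), (w, 24, a, 31), (y, 1, p, 32), (y, 24, p, 31), (z, 1, v, 32), (z, 1, z, 32), (z, 24, v, 31), (z, 24, z, 31)}.
σ[F ≥ 11]: keep tuples satisfying F ≥ 11 → {(a, 18, t, 35), (a, 27, t, 32), (m, 18, w, 35), (m, 27, w, 32), (v, 18, a, 35), (v, 27, a, 32), (w, 1, a, 32), (w, 24, a, 31), (y, 1, p, 32), (y, 24, p, 31), (z, 1, v, 32), (z, 1, z, 32), (z, 24, v, 31), (z, 24, z, 31)}
π_{F, C, D} gives {(31, w, 24), (31, y, 24), (31, z, 24), (32, a, 27), (32, m, 27), (32, v, 27), (32, w, 1), (32, y, 1), (32, z, 1), (35, a, 18), (35, m, 18), (35, v, 18)} (2 duplicate(s) eliminated).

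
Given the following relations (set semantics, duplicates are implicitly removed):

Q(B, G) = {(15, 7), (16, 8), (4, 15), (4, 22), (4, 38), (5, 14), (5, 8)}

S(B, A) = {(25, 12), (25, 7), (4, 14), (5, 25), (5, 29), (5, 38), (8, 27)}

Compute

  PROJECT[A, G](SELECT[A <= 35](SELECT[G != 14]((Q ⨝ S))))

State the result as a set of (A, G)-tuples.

{(14, 15), (14, 22), (14, 38), (25, 8), (29, 8)}

Joining Q and S on B yields {(4, 15, 14), (4, 22, 14), (4, 38, 14), (5, 14, 25), (5, 14, 29), (5, 14, 38), (5, 8, 25), (5, 8, 29), (5, 8, 38)}.
σ[G != 14]: keep tuples satisfying G != 14 → {(4, 15, 14), (4, 22, 14), (4, 38, 14), (5, 8, 25), (5, 8, 29), (5, 8, 38)}
σ[A <= 35]: keep tuples satisfying A <= 35 → {(4, 15, 14), (4, 22, 14), (4, 38, 14), (5, 8, 25), (5, 8, 29)}
π[A, G]: project onto (A, G) → {(14, 15), (14, 22), (14, 38), (25, 8), (29, 8)}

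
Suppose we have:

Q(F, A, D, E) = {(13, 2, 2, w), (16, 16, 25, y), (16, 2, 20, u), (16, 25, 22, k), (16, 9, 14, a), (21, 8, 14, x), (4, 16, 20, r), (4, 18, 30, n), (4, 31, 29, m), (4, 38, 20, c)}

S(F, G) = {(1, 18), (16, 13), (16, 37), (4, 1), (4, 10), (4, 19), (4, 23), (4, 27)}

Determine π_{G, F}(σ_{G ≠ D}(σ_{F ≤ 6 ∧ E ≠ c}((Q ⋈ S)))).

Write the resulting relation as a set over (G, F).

Q ⋈ S (natural join on F): {(16, 16, 25, y, 13), (16, 16, 25, y, 37), (16, 2, 20, u, 13), (16, 2, 20, u, 37), (16, 25, 22, k, 13), (16, 25, 22, k, 37), (16, 9, 14, a, 13), (16, 9, 14, a, 37), (4, 16, 20, r, 1), (4, 16, 20, r, 10), (4, 16, 20, r, 19), (4, 16, 20, r, 23), (4, 16, 20, r, 27), (4, 18, 30, n, 1), (4, 18, 30, n, 10), (4, 18, 30, n, 19), (4, 18, 30, n, 23), (4, 18, 30, n, 27), (4, 31, 29, m, 1), (4, 31, 29, m, 10), (4, 31, 29, m, 19), (4, 31, 29, m, 23), (4, 31, 29, m, 27), (4, 38, 20, c, 1), (4, 38, 20, c, 10), (4, 38, 20, c, 19), (4, 38, 20, c, 23), (4, 38, 20, c, 27)}
Selection F ≤ 6 ∧ E ≠ c: {(4, 16, 20, r, 1), (4, 16, 20, r, 10), (4, 16, 20, r, 19), (4, 16, 20, r, 23), (4, 16, 20, r, 27), (4, 18, 30, n, 1), (4, 18, 30, n, 10), (4, 18, 30, n, 19), (4, 18, 30, n, 23), (4, 18, 30, n, 27), (4, 31, 29, m, 1), (4, 31, 29, m, 10), (4, 31, 29, m, 19), (4, 31, 29, m, 23), (4, 31, 29, m, 27)}
Selection G ≠ D: {(4, 16, 20, r, 1), (4, 16, 20, r, 10), (4, 16, 20, r, 19), (4, 16, 20, r, 23), (4, 16, 20, r, 27), (4, 18, 30, n, 1), (4, 18, 30, n, 10), (4, 18, 30, n, 19), (4, 18, 30, n, 23), (4, 18, 30, n, 27), (4, 31, 29, m, 1), (4, 31, 29, m, 10), (4, 31, 29, m, 19), (4, 31, 29, m, 23), (4, 31, 29, m, 27)}
Projecting to G, F (10 duplicate(s) eliminated): {(1, 4), (10, 4), (19, 4), (23, 4), (27, 4)}

{(1, 4), (10, 4), (19, 4), (23, 4), (27, 4)}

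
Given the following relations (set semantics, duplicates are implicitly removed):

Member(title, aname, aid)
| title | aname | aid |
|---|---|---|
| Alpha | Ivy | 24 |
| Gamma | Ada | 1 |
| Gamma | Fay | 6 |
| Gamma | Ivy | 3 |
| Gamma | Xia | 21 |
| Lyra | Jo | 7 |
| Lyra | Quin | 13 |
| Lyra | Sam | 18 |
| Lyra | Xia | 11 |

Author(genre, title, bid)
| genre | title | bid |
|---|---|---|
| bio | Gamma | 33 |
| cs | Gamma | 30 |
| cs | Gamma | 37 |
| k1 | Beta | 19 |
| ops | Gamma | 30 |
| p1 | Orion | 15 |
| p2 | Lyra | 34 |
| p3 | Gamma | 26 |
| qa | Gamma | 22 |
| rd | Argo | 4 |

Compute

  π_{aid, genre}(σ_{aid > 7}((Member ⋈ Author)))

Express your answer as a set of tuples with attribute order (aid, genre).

{(11, p2), (13, p2), (18, p2), (21, bio), (21, cs), (21, ops), (21, p3), (21, qa)}

Member ⋈ Author (natural join on title): {(Gamma, Ada, 1, bio, 33), (Gamma, Ada, 1, cs, 30), (Gamma, Ada, 1, cs, 37), (Gamma, Ada, 1, ops, 30), (Gamma, Ada, 1, p3, 26), (Gamma, Ada, 1, qa, 22), (Gamma, Fay, 6, bio, 33), (Gamma, Fay, 6, cs, 30), (Gamma, Fay, 6, cs, 37), (Gamma, Fay, 6, ops, 30), (Gamma, Fay, 6, p3, 26), (Gamma, Fay, 6, qa, 22), (Gamma, Ivy, 3, bio, 33), (Gamma, Ivy, 3, cs, 30), (Gamma, Ivy, 3, cs, 37), (Gamma, Ivy, 3, ops, 30), (Gamma, Ivy, 3, p3, 26), (Gamma, Ivy, 3, qa, 22), (Gamma, Xia, 21, bio, 33), (Gamma, Xia, 21, cs, 30), (Gamma, Xia, 21, cs, 37), (Gamma, Xia, 21, ops, 30), (Gamma, Xia, 21, p3, 26), (Gamma, Xia, 21, qa, 22), (Lyra, Jo, 7, p2, 34), (Lyra, Quin, 13, p2, 34), (Lyra, Sam, 18, p2, 34), (Lyra, Xia, 11, p2, 34)}
σ[aid > 7]: keep tuples satisfying aid > 7 → {(Gamma, Xia, 21, bio, 33), (Gamma, Xia, 21, cs, 30), (Gamma, Xia, 21, cs, 37), (Gamma, Xia, 21, ops, 30), (Gamma, Xia, 21, p3, 26), (Gamma, Xia, 21, qa, 22), (Lyra, Quin, 13, p2, 34), (Lyra, Sam, 18, p2, 34), (Lyra, Xia, 11, p2, 34)}
Keep only column(s) aid, genre (1 duplicate(s) eliminated): {(11, p2), (13, p2), (18, p2), (21, bio), (21, cs), (21, ops), (21, p3), (21, qa)}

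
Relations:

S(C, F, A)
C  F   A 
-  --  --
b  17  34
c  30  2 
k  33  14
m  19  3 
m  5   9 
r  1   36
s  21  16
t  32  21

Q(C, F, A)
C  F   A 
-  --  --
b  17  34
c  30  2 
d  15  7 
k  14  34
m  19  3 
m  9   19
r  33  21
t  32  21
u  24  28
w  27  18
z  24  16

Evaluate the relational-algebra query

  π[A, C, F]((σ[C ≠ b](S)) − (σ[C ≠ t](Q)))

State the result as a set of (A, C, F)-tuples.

{(14, k, 33), (16, s, 21), (21, t, 32), (36, r, 1), (9, m, 5)}

σ[C ≠ b]: keep tuples satisfying C ≠ b → {(c, 30, 2), (k, 33, 14), (m, 19, 3), (m, 5, 9), (r, 1, 36), (s, 21, 16), (t, 32, 21)}
σ[C ≠ t]: keep tuples satisfying C ≠ t → {(b, 17, 34), (c, 30, 2), (d, 15, 7), (k, 14, 34), (m, 19, 3), (m, 9, 19), (r, 33, 21), (u, 24, 28), (w, 27, 18), (z, 24, 16)}
Difference: {(c, 30, 2), (k, 33, 14), (m, 19, 3), (m, 5, 9), (r, 1, 36), (s, 21, 16), (t, 32, 21)} with {(b, 17, 34), (c, 30, 2), (d, 15, 7), (k, 14, 34), (m, 19, 3), (m, 9, 19), (r, 33, 21), (u, 24, 28), (w, 27, 18), (z, 24, 16)} → {(k, 33, 14), (m, 5, 9), (r, 1, 36), (s, 21, 16), (t, 32, 21)}
π[A, C, F]: project onto (A, C, F) → {(14, k, 33), (16, s, 21), (21, t, 32), (36, r, 1), (9, m, 5)}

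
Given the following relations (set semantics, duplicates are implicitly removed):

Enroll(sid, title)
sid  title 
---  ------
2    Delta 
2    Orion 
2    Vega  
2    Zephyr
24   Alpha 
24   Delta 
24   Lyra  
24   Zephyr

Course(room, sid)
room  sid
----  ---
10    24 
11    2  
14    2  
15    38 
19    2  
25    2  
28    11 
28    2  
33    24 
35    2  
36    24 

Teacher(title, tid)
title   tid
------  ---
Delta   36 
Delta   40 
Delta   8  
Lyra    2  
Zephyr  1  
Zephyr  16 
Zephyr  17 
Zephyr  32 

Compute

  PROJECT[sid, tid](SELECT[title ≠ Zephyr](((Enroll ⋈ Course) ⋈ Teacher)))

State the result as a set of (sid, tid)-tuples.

{(2, 36), (2, 40), (2, 8), (24, 2), (24, 36), (24, 40), (24, 8)}

Natural join on sid: {(2, Delta, 11), (2, Delta, 14), (2, Delta, 19), (2, Delta, 25), (2, Delta, 28), (2, Delta, 35), (2, Orion, 11), (2, Orion, 14), (2, Orion, 19), (2, Orion, 25), (2, Orion, 28), (2, Orion, 35), (2, Vega, 11), (2, Vega, 14), (2, Vega, 19), (2, Vega, 25), (2, Vega, 28), (2, Vega, 35), (2, Zephyr, 11), (2, Zephyr, 14), (2, Zephyr, 19), (2, Zephyr, 25), (2, Zephyr, 28), (2, Zephyr, 35), (24, Alpha, 10), (24, Alpha, 33), (24, Alpha, 36), (24, Delta, 10), (24, Delta, 33), (24, Delta, 36), (24, Lyra, 10), (24, Lyra, 33), (24, Lyra, 36), (24, Zephyr, 10), (24, Zephyr, 33), (24, Zephyr, 36)}
Natural join on title: {(2, Delta, 11, 36), (2, Delta, 11, 40), (2, Delta, 11, 8), (2, Delta, 14, 36), (2, Delta, 14, 40), (2, Delta, 14, 8), (2, Delta, 19, 36), (2, Delta, 19, 40), (2, Delta, 19, 8), (2, Delta, 25, 36), (2, Delta, 25, 40), (2, Delta, 25, 8), (2, Delta, 28, 36), (2, Delta, 28, 40), (2, Delta, 28, 8), (2, Delta, 35, 36), (2, Delta, 35, 40), (2, Delta, 35, 8), (2, Zephyr, 11, 1), (2, Zephyr, 11, 16), (2, Zephyr, 11, 17), (2, Zephyr, 11, 32), (2, Zephyr, 14, 1), (2, Zephyr, 14, 16), (2, Zephyr, 14, 17), (2, Zephyr, 14, 32), (2, Zephyr, 19, 1), (2, Zephyr, 19, 16), (2, Zephyr, 19, 17), (2, Zephyr, 19, 32), (2, Zephyr, 25, 1), (2, Zephyr, 25, 16), (2, Zephyr, 25, 17), (2, Zephyr, 25, 32), (2, Zephyr, 28, 1), (2, Zephyr, 28, 16), (2, Zephyr, 28, 17), (2, Zephyr, 28, 32), (2, Zephyr, 35, 1), (2, Zephyr, 35, 16), (2, Zephyr, 35, 17), (2, Zephyr, 35, 32), (24, Delta, 10, 36), (24, Delta, 10, 40), (24, Delta, 10, 8), (24, Delta, 33, 36), (24, Delta, 33, 40), (24, Delta, 33, 8), (24, Delta, 36, 36), (24, Delta, 36, 40), (24, Delta, 36, 8), (24, Lyra, 10, 2), (24, Lyra, 33, 2), (24, Lyra, 36, 2), (24, Zephyr, 10, 1), (24, Zephyr, 10, 16), (24, Zephyr, 10, 17), (24, Zephyr, 10, 32), (24, Zephyr, 33, 1), (24, Zephyr, 33, 16), (24, Zephyr, 33, 17), (24, Zephyr, 33, 32), (24, Zephyr, 36, 1), (24, Zephyr, 36, 16), (24, Zephyr, 36, 17), (24, Zephyr, 36, 32)}
σ[title ≠ Zephyr]: keep tuples satisfying title ≠ Zephyr → {(2, Delta, 11, 36), (2, Delta, 11, 40), (2, Delta, 11, 8), (2, Delta, 14, 36), (2, Delta, 14, 40), (2, Delta, 14, 8), (2, Delta, 19, 36), (2, Delta, 19, 40), (2, Delta, 19, 8), (2, Delta, 25, 36), (2, Delta, 25, 40), (2, Delta, 25, 8), (2, Delta, 28, 36), (2, Delta, 28, 40), (2, Delta, 28, 8), (2, Delta, 35, 36), (2, Delta, 35, 40), (2, Delta, 35, 8), (24, Delta, 10, 36), (24, Delta, 10, 40), (24, Delta, 10, 8), (24, Delta, 33, 36), (24, Delta, 33, 40), (24, Delta, 33, 8), (24, Delta, 36, 36), (24, Delta, 36, 40), (24, Delta, 36, 8), (24, Lyra, 10, 2), (24, Lyra, 33, 2), (24, Lyra, 36, 2)}
π_{sid, tid} gives {(2, 36), (2, 40), (2, 8), (24, 2), (24, 36), (24, 40), (24, 8)} (23 duplicate(s) eliminated).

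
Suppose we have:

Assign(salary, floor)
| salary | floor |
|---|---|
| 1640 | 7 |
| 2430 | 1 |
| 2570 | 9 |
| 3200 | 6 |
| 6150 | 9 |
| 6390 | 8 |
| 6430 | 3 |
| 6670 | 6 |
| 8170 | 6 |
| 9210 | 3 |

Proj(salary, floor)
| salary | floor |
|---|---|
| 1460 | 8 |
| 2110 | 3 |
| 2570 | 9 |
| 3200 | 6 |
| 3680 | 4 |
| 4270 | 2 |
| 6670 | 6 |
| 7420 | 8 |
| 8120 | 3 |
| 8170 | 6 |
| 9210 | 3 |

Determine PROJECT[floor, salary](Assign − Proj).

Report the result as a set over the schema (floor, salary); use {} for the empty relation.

Set difference of the two operands is {(1640, 7), (2430, 1), (6150, 9), (6390, 8), (6430, 3)}.
π[floor, salary]: project onto (floor, salary) → {(1, 2430), (3, 6430), (7, 1640), (8, 6390), (9, 6150)}

{(1, 2430), (3, 6430), (7, 1640), (8, 6390), (9, 6150)}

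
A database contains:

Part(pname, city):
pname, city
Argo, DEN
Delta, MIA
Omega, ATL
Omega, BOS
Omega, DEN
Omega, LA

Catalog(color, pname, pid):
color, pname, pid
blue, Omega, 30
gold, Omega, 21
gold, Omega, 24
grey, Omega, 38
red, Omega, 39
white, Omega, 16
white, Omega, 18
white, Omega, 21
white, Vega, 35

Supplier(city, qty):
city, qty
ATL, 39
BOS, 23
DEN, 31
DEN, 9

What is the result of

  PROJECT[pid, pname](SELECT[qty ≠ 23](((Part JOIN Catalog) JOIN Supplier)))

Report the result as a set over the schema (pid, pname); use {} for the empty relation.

{(16, Omega), (18, Omega), (21, Omega), (24, Omega), (30, Omega), (38, Omega), (39, Omega)}

Part ⋈ Catalog (natural join on pname): {(Omega, ATL, blue, 30), (Omega, ATL, gold, 21), (Omega, ATL, gold, 24), (Omega, ATL, grey, 38), (Omega, ATL, red, 39), (Omega, ATL, white, 16), (Omega, ATL, white, 18), (Omega, ATL, white, 21), (Omega, BOS, blue, 30), (Omega, BOS, gold, 21), (Omega, BOS, gold, 24), (Omega, BOS, grey, 38), (Omega, BOS, red, 39), (Omega, BOS, white, 16), (Omega, BOS, white, 18), (Omega, BOS, white, 21), (Omega, DEN, blue, 30), (Omega, DEN, gold, 21), (Omega, DEN, gold, 24), (Omega, DEN, grey, 38), (Omega, DEN, red, 39), (Omega, DEN, white, 16), (Omega, DEN, white, 18), (Omega, DEN, white, 21), (Omega, LA, blue, 30), (Omega, LA, gold, 21), (Omega, LA, gold, 24), (Omega, LA, grey, 38), (Omega, LA, red, 39), (Omega, LA, white, 16), (Omega, LA, white, 18), (Omega, LA, white, 21)}
(Part JOIN Catalog) ⋈ Supplier (natural join on city): {(Omega, ATL, blue, 30, 39), (Omega, ATL, gold, 21, 39), (Omega, ATL, gold, 24, 39), (Omega, ATL, grey, 38, 39), (Omega, ATL, red, 39, 39), (Omega, ATL, white, 16, 39), (Omega, ATL, white, 18, 39), (Omega, ATL, white, 21, 39), (Omega, BOS, blue, 30, 23), (Omega, BOS, gold, 21, 23), (Omega, BOS, gold, 24, 23), (Omega, BOS, grey, 38, 23), (Omega, BOS, red, 39, 23), (Omega, BOS, white, 16, 23), (Omega, BOS, white, 18, 23), (Omega, BOS, white, 21, 23), (Omega, DEN, blue, 30, 31), (Omega, DEN, blue, 30, 9), (Omega, DEN, gold, 21, 31), (Omega, DEN, gold, 21, 9), (Omega, DEN, gold, 24, 31), (Omega, DEN, gold, 24, 9), (Omega, DEN, grey, 38, 31), (Omega, DEN, grey, 38, 9), (Omega, DEN, red, 39, 31), (Omega, DEN, red, 39, 9), (Omega, DEN, white, 16, 31), (Omega, DEN, white, 16, 9), (Omega, DEN, white, 18, 31), (Omega, DEN, white, 18, 9), (Omega, DEN, white, 21, 31), (Omega, DEN, white, 21, 9)}
Apply σ_{qty ≠ 23}; surviving tuples: {(Omega, ATL, blue, 30, 39), (Omega, ATL, gold, 21, 39), (Omega, ATL, gold, 24, 39), (Omega, ATL, grey, 38, 39), (Omega, ATL, red, 39, 39), (Omega, ATL, white, 16, 39), (Omega, ATL, white, 18, 39), (Omega, ATL, white, 21, 39), (Omega, DEN, blue, 30, 31), (Omega, DEN, blue, 30, 9), (Omega, DEN, gold, 21, 31), (Omega, DEN, gold, 21, 9), (Omega, DEN, gold, 24, 31), (Omega, DEN, gold, 24, 9), (Omega, DEN, grey, 38, 31), (Omega, DEN, grey, 38, 9), (Omega, DEN, red, 39, 31), (Omega, DEN, red, 39, 9), (Omega, DEN, white, 16, 31), (Omega, DEN, white, 16, 9), (Omega, DEN, white, 18, 31), (Omega, DEN, white, 18, 9), (Omega, DEN, white, 21, 31), (Omega, DEN, white, 21, 9)}
π_{pid, pname} gives {(16, Omega), (18, Omega), (21, Omega), (24, Omega), (30, Omega), (38, Omega), (39, Omega)} (17 duplicate(s) eliminated).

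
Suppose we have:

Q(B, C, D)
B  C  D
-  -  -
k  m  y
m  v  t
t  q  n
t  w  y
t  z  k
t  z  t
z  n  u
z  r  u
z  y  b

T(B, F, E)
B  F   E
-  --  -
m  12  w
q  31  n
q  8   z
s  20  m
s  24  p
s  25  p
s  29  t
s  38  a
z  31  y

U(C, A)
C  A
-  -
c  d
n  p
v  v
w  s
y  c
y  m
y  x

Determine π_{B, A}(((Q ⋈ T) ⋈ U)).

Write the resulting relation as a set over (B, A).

Natural join on B: {(m, v, t, 12, w), (z, n, u, 31, y), (z, r, u, 31, y), (z, y, b, 31, y)}
Natural join on C: {(m, v, t, 12, w, v), (z, n, u, 31, y, p), (z, y, b, 31, y, c), (z, y, b, 31, y, m), (z, y, b, 31, y, x)}
π[B, A]: project onto (B, A) → {(m, v), (z, c), (z, m), (z, p), (z, x)}

{(m, v), (z, c), (z, m), (z, p), (z, x)}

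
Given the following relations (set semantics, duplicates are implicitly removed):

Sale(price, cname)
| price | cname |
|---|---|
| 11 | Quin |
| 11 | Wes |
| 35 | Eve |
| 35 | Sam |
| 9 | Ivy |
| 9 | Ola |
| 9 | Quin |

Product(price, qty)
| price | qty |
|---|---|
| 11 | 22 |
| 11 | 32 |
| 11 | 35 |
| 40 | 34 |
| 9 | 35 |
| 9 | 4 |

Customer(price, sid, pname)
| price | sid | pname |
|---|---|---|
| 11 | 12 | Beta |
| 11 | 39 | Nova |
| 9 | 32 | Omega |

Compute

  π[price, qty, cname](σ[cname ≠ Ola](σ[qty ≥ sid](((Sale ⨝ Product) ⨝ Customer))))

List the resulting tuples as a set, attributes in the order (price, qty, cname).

Natural join on price: {(11, Quin, 22), (11, Quin, 32), (11, Quin, 35), (11, Wes, 22), (11, Wes, 32), (11, Wes, 35), (9, Ivy, 35), (9, Ivy, 4), (9, Ola, 35), (9, Ola, 4), (9, Quin, 35), (9, Quin, 4)}
Natural join on price: {(11, Quin, 22, 12, Beta), (11, Quin, 22, 39, Nova), (11, Quin, 32, 12, Beta), (11, Quin, 32, 39, Nova), (11, Quin, 35, 12, Beta), (11, Quin, 35, 39, Nova), (11, Wes, 22, 12, Beta), (11, Wes, 22, 39, Nova), (11, Wes, 32, 12, Beta), (11, Wes, 32, 39, Nova), (11, Wes, 35, 12, Beta), (11, Wes, 35, 39, Nova), (9, Ivy, 35, 32, Omega), (9, Ivy, 4, 32, Omega), (9, Ola, 35, 32, Omega), (9, Ola, 4, 32, Omega), (9, Quin, 35, 32, Omega), (9, Quin, 4, 32, Omega)}
Filtering on qty ≥ sid leaves {(11, Quin, 22, 12, Beta), (11, Quin, 32, 12, Beta), (11, Quin, 35, 12, Beta), (11, Wes, 22, 12, Beta), (11, Wes, 32, 12, Beta), (11, Wes, 35, 12, Beta), (9, Ivy, 35, 32, Omega), (9, Ola, 35, 32, Omega), (9, Quin, 35, 32, Omega)}.
Filtering on cname ≠ Ola leaves {(11, Quin, 22, 12, Beta), (11, Quin, 32, 12, Beta), (11, Quin, 35, 12, Beta), (11, Wes, 22, 12, Beta), (11, Wes, 32, 12, Beta), (11, Wes, 35, 12, Beta), (9, Ivy, 35, 32, Omega), (9, Quin, 35, 32, Omega)}.
Projecting to price, qty, cname: {(11, 22, Quin), (11, 22, Wes), (11, 32, Quin), (11, 32, Wes), (11, 35, Quin), (11, 35, Wes), (9, 35, Ivy), (9, 35, Quin)}

{(11, 22, Quin), (11, 22, Wes), (11, 32, Quin), (11, 32, Wes), (11, 35, Quin), (11, 35, Wes), (9, 35, Ivy), (9, 35, Quin)}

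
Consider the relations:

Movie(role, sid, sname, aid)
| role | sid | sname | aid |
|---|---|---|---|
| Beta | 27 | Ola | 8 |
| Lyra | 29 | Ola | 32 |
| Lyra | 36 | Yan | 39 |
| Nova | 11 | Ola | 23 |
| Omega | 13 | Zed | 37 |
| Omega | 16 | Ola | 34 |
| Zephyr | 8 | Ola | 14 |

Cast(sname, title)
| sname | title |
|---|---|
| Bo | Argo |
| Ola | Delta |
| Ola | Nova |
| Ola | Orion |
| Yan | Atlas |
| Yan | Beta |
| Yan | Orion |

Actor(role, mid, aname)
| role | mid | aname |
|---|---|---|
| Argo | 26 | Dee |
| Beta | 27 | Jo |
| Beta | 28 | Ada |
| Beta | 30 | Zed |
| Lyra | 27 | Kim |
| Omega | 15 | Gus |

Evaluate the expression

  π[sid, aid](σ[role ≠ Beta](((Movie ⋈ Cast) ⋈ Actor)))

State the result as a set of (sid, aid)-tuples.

{(16, 34), (29, 32), (36, 39)}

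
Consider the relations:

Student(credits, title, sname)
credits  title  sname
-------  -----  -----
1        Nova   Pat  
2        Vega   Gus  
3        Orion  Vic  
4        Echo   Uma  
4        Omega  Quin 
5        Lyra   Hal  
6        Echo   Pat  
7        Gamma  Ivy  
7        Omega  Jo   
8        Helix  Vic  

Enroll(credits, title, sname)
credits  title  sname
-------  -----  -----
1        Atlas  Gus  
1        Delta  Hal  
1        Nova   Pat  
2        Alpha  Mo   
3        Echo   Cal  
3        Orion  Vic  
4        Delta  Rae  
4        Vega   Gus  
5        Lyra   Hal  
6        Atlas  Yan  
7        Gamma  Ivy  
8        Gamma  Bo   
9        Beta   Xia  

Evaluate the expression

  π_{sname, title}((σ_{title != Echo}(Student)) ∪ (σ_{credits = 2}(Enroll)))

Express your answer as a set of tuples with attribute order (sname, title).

Filtering on title != Echo leaves {(1, Nova, Pat), (2, Vega, Gus), (3, Orion, Vic), (4, Omega, Quin), (5, Lyra, Hal), (7, Gamma, Ivy), (7, Omega, Jo), (8, Helix, Vic)}.
Filtering on credits = 2 leaves {(2, Alpha, Mo)}.
Union: {(1, Nova, Pat), (2, Vega, Gus), (3, Orion, Vic), (4, Omega, Quin), (5, Lyra, Hal), (7, Gamma, Ivy), (7, Omega, Jo), (8, Helix, Vic)} with {(2, Alpha, Mo)} → {(1, Nova, Pat), (2, Alpha, Mo), (2, Vega, Gus), (3, Orion, Vic), (4, Omega, Quin), (5, Lyra, Hal), (7, Gamma, Ivy), (7, Omega, Jo), (8, Helix, Vic)}
π[sname, title]: project onto (sname, title) → {(Gus, Vega), (Hal, Lyra), (Ivy, Gamma), (Jo, Omega), (Mo, Alpha), (Pat, Nova), (Quin, Omega), (Vic, Helix), (Vic, Orion)}

{(Gus, Vega), (Hal, Lyra), (Ivy, Gamma), (Jo, Omega), (Mo, Alpha), (Pat, Nova), (Quin, Omega), (Vic, Helix), (Vic, Orion)}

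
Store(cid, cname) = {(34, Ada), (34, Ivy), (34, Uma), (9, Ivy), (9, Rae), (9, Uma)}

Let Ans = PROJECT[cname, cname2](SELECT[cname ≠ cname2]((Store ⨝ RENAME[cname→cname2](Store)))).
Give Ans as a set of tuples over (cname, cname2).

ρ[cname→cname2]: schema becomes (cid, cname2); tuples unchanged.
Joining Store and RENAME[cname→cname2](Store) on cid yields {(34, Ada, Ada), (34, Ada, Ivy), (34, Ada, Uma), (34, Ivy, Ada), (34, Ivy, Ivy), (34, Ivy, Uma), (34, Uma, Ada), (34, Uma, Ivy), (34, Uma, Uma), (9, Ivy, Ivy), (9, Ivy, Rae), (9, Ivy, Uma), (9, Rae, Ivy), (9, Rae, Rae), (9, Rae, Uma), (9, Uma, Ivy), (9, Uma, Rae), (9, Uma, Uma)}.
Filtering on cname ≠ cname2 leaves {(34, Ada, Ivy), (34, Ada, Uma), (34, Ivy, Ada), (34, Ivy, Uma), (34, Uma, Ada), (34, Uma, Ivy), (9, Ivy, Rae), (9, Ivy, Uma), (9, Rae, Ivy), (9, Rae, Uma), (9, Uma, Ivy), (9, Uma, Rae)}.
Projecting to cname, cname2 (2 duplicate(s) eliminated): {(Ada, Ivy), (Ada, Uma), (Ivy, Ada), (Ivy, Rae), (Ivy, Uma), (Rae, Ivy), (Rae, Uma), (Uma, Ada), (Uma, Ivy), (Uma, Rae)}

{(Ada, Ivy), (Ada, Uma), (Ivy, Ada), (Ivy, Rae), (Ivy, Uma), (Rae, Ivy), (Rae, Uma), (Uma, Ada), (Uma, Ivy), (Uma, Rae)}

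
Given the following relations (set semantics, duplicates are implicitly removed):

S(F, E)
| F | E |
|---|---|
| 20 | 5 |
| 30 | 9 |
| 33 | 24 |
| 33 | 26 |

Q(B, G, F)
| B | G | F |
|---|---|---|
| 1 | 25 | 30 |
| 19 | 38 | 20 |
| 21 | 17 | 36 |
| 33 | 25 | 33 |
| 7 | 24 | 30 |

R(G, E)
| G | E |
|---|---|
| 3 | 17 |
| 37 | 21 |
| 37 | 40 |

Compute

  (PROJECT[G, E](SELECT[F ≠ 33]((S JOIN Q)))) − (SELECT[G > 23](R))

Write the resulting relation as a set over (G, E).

{(24, 9), (25, 9), (38, 5)}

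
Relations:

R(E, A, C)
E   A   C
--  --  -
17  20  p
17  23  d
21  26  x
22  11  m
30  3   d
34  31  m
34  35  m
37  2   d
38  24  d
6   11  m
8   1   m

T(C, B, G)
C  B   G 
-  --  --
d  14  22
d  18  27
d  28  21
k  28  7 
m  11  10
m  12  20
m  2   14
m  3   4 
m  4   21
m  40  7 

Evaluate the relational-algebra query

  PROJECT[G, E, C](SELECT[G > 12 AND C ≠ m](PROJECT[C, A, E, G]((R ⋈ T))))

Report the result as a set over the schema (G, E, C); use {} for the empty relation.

Joining R and T on C yields {(17, 23, d, 14, 22), (17, 23, d, 18, 27), (17, 23, d, 28, 21), (22, 11, m, 11, 10), (22, 11, m, 12, 20), (22, 11, m, 2, 14), (22, 11, m, 3, 4), (22, 11, m, 4, 21), (22, 11, m, 40, 7), (30, 3, d, 14, 22), (30, 3, d, 18, 27), (30, 3, d, 28, 21), (34, 31, m, 11, 10), (34, 31, m, 12, 20), (34, 31, m, 2, 14), (34, 31, m, 3, 4), (34, 31, m, 4, 21), (34, 31, m, 40, 7), (34, 35, m, 11, 10), (34, 35, m, 12, 20), (34, 35, m, 2, 14), (34, 35, m, 3, 4), (34, 35, m, 4, 21), (34, 35, m, 40, 7), (37, 2, d, 14, 22), (37, 2, d, 18, 27), (37, 2, d, 28, 21), (38, 24, d, 14, 22), (38, 24, d, 18, 27), (38, 24, d, 28, 21), (6, 11, m, 11, 10), (6, 11, m, 12, 20), (6, 11, m, 2, 14), (6, 11, m, 3, 4), (6, 11, m, 4, 21), (6, 11, m, 40, 7), (8, 1, m, 11, 10), (8, 1, m, 12, 20), (8, 1, m, 2, 14), (8, 1, m, 3, 4), (8, 1, m, 4, 21), (8, 1, m, 40, 7)}.
π_{C, A, E, G} gives {(d, 2, 37, 21), (d, 2, 37, 22), (d, 2, 37, 27), (d, 23, 17, 21), (d, 23, 17, 22), (d, 23, 17, 27), (d, 24, 38, 21), (d, 24, 38, 22), (d, 24, 38, 27), (d, 3, 30, 21), (d, 3, 30, 22), (d, 3, 30, 27), (m, 1, 8, 10), (m, 1, 8, 14), (m, 1, 8, 20), (m, 1, 8, 21), (m, 1, 8, 4), (m, 1, 8, 7), (m, 11, 22, 10), (m, 11, 22, 14), (m, 11, 22, 20), (m, 11, 22, 21), (m, 11, 22, 4), (m, 11, 22, 7), (m, 11, 6, 10), (m, 11, 6, 14), (m, 11, 6, 20), (m, 11, 6, 21), (m, 11, 6, 4), (m, 11, 6, 7), (m, 31, 34, 10), (m, 31, 34, 14), (m, 31, 34, 20), (m, 31, 34, 21), (m, 31, 34, 4), (m, 31, 34, 7), (m, 35, 34, 10), (m, 35, 34, 14), (m, 35, 34, 20), (m, 35, 34, 21), (m, 35, 34, 4), (m, 35, 34, 7)}.
Apply σ_{G > 12 AND C ≠ m}; surviving tuples: {(d, 2, 37, 21), (d, 2, 37, 22), (d, 2, 37, 27), (d, 23, 17, 21), (d, 23, 17, 22), (d, 23, 17, 27), (d, 24, 38, 21), (d, 24, 38, 22), (d, 24, 38, 27), (d, 3, 30, 21), (d, 3, 30, 22), (d, 3, 30, 27)}
π_{G, E, C} gives {(21, 17, d), (21, 30, d), (21, 37, d), (21, 38, d), (22, 17, d), (22, 30, d), (22, 37, d), (22, 38, d), (27, 17, d), (27, 30, d), (27, 37, d), (27, 38, d)}.

{(21, 17, d), (21, 30, d), (21, 37, d), (21, 38, d), (22, 17, d), (22, 30, d), (22, 37, d), (22, 38, d), (27, 17, d), (27, 30, d), (27, 37, d), (27, 38, d)}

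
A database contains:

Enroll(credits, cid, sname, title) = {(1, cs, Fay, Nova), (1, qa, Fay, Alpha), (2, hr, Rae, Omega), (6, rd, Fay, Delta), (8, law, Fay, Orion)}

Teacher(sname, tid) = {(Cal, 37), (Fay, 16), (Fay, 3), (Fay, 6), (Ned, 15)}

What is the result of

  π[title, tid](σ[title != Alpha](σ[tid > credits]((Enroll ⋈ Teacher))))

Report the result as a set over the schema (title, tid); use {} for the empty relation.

Enroll ⋈ Teacher (natural join on sname): {(1, cs, Fay, Nova, 16), (1, cs, Fay, Nova, 3), (1, cs, Fay, Nova, 6), (1, qa, Fay, Alpha, 16), (1, qa, Fay, Alpha, 3), (1, qa, Fay, Alpha, 6), (6, rd, Fay, Delta, 16), (6, rd, Fay, Delta, 3), (6, rd, Fay, Delta, 6), (8, law, Fay, Orion, 16), (8, law, Fay, Orion, 3), (8, law, Fay, Orion, 6)}
Apply σ_{tid > credits}; surviving tuples: {(1, cs, Fay, Nova, 16), (1, cs, Fay, Nova, 3), (1, cs, Fay, Nova, 6), (1, qa, Fay, Alpha, 16), (1, qa, Fay, Alpha, 3), (1, qa, Fay, Alpha, 6), (6, rd, Fay, Delta, 16), (8, law, Fay, Orion, 16)}
Apply σ_{title != Alpha}; surviving tuples: {(1, cs, Fay, Nova, 16), (1, cs, Fay, Nova, 3), (1, cs, Fay, Nova, 6), (6, rd, Fay, Delta, 16), (8, law, Fay, Orion, 16)}
Projecting to title, tid: {(Delta, 16), (Nova, 16), (Nova, 3), (Nova, 6), (Orion, 16)}

{(Delta, 16), (Nova, 16), (Nova, 3), (Nova, 6), (Orion, 16)}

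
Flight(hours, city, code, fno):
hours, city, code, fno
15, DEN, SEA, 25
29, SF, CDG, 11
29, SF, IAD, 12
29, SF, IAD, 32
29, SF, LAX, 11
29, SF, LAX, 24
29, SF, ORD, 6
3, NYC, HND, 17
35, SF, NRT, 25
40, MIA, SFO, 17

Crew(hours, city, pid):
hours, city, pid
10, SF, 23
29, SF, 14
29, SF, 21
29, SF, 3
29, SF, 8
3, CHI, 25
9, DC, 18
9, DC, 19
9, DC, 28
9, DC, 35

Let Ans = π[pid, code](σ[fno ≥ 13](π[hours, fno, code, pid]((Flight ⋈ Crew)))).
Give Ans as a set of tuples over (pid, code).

{(14, IAD), (14, LAX), (21, IAD), (21, LAX), (3, IAD), (3, LAX), (8, IAD), (8, LAX)}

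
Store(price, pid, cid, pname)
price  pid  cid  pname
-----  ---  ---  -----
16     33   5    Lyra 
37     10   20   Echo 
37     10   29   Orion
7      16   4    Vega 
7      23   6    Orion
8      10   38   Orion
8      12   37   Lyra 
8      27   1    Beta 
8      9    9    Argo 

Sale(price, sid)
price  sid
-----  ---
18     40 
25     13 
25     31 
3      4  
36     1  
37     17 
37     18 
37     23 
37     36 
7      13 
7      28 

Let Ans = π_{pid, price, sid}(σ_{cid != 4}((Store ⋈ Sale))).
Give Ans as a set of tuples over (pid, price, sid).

Store ⋈ Sale (natural join on price): {(37, 10, 20, Echo, 17), (37, 10, 20, Echo, 18), (37, 10, 20, Echo, 23), (37, 10, 20, Echo, 36), (37, 10, 29, Orion, 17), (37, 10, 29, Orion, 18), (37, 10, 29, Orion, 23), (37, 10, 29, Orion, 36), (7, 16, 4, Vega, 13), (7, 16, 4, Vega, 28), (7, 23, 6, Orion, 13), (7, 23, 6, Orion, 28)}
Filtering on cid != 4 leaves {(37, 10, 20, Echo, 17), (37, 10, 20, Echo, 18), (37, 10, 20, Echo, 23), (37, 10, 20, Echo, 36), (37, 10, 29, Orion, 17), (37, 10, 29, Orion, 18), (37, 10, 29, Orion, 23), (37, 10, 29, Orion, 36), (7, 23, 6, Orion, 13), (7, 23, 6, Orion, 28)}.
Keep only column(s) pid, price, sid (4 duplicate(s) eliminated): {(10, 37, 17), (10, 37, 18), (10, 37, 23), (10, 37, 36), (23, 7, 13), (23, 7, 28)}

{(10, 37, 17), (10, 37, 18), (10, 37, 23), (10, 37, 36), (23, 7, 13), (23, 7, 28)}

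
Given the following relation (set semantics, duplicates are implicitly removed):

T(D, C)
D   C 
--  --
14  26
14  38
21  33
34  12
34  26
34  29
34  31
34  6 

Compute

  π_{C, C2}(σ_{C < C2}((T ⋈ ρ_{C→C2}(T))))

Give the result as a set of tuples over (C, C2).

{(12, 26), (12, 29), (12, 31), (26, 29), (26, 31), (26, 38), (29, 31), (6, 12), (6, 26), (6, 29), (6, 31)}

ρ[C→C2]: schema becomes (D, C2); tuples unchanged.
Natural join on D: {(14, 26, 26), (14, 26, 38), (14, 38, 26), (14, 38, 38), (21, 33, 33), (34, 12, 12), (34, 12, 26), (34, 12, 29), (34, 12, 31), (34, 12, 6), (34, 26, 12), (34, 26, 26), (34, 26, 29), (34, 26, 31), (34, 26, 6), (34, 29, 12), (34, 29, 26), (34, 29, 29), (34, 29, 31), (34, 29, 6), (34, 31, 12), (34, 31, 26), (34, 31, 29), (34, 31, 31), (34, 31, 6), (34, 6, 12), (34, 6, 26), (34, 6, 29), (34, 6, 31), (34, 6, 6)}
Selection C < C2: {(14, 26, 38), (34, 12, 26), (34, 12, 29), (34, 12, 31), (34, 26, 29), (34, 26, 31), (34, 29, 31), (34, 6, 12), (34, 6, 26), (34, 6, 29), (34, 6, 31)}
π_{C, C2} gives {(12, 26), (12, 29), (12, 31), (26, 29), (26, 31), (26, 38), (29, 31), (6, 12), (6, 26), (6, 29), (6, 31)}.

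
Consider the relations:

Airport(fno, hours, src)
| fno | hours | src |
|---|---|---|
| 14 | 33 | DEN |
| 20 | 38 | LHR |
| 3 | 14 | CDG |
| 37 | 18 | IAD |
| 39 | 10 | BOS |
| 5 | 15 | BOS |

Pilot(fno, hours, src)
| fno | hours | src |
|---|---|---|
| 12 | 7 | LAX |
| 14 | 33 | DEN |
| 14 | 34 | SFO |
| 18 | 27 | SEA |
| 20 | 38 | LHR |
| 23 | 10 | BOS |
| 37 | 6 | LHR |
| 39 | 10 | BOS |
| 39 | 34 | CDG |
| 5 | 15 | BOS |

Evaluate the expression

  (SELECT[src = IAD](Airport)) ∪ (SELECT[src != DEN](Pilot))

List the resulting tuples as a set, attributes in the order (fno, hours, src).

{(12, 7, LAX), (14, 34, SFO), (18, 27, SEA), (20, 38, LHR), (23, 10, BOS), (37, 18, IAD), (37, 6, LHR), (39, 10, BOS), (39, 34, CDG), (5, 15, BOS)}

Filtering on src = IAD leaves {(37, 18, IAD)}.
Filtering on src != DEN leaves {(12, 7, LAX), (14, 34, SFO), (18, 27, SEA), (20, 38, LHR), (23, 10, BOS), (37, 6, LHR), (39, 10, BOS), (39, 34, CDG), (5, 15, BOS)}.
Taking the union: {(12, 7, LAX), (14, 34, SFO), (18, 27, SEA), (20, 38, LHR), (23, 10, BOS), (37, 18, IAD), (37, 6, LHR), (39, 10, BOS), (39, 34, CDG), (5, 15, BOS)}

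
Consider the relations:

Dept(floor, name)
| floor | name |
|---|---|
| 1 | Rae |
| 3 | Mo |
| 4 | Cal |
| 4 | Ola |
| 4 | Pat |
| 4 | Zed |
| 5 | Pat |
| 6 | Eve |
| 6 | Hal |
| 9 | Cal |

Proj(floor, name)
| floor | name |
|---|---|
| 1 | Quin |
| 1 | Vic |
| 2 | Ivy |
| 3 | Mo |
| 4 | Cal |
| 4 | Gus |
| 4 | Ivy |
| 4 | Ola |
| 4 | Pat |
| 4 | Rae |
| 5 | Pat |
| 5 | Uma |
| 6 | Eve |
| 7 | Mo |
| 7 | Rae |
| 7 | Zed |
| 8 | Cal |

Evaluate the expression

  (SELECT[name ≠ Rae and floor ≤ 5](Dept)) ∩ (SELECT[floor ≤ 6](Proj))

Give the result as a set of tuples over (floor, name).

Filtering on name ≠ Rae and floor ≤ 5 leaves {(3, Mo), (4, Cal), (4, Ola), (4, Pat), (4, Zed), (5, Pat)}.
Filtering on floor ≤ 6 leaves {(1, Quin), (1, Vic), (2, Ivy), (3, Mo), (4, Cal), (4, Gus), (4, Ivy), (4, Ola), (4, Pat), (4, Rae), (5, Pat), (5, Uma), (6, Eve)}.
Taking the intersection: {(3, Mo), (4, Cal), (4, Ola), (4, Pat), (5, Pat)}

{(3, Mo), (4, Cal), (4, Ola), (4, Pat), (5, Pat)}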